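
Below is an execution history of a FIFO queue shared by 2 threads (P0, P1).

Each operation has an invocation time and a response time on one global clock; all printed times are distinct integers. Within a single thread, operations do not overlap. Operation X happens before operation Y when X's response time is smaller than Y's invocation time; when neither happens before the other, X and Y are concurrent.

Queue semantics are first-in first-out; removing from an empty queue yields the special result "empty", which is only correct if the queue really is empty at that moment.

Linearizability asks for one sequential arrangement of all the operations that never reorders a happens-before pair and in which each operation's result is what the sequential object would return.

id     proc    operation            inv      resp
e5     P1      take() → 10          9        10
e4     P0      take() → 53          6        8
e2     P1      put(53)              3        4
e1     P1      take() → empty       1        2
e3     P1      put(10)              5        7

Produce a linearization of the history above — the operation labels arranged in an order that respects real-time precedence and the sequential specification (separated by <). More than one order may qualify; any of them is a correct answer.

e1 < e2 < e3 < e4 < e5

step 1: e1 take() → empty — queue <>
step 2: e2 put(53) — queue <53>
step 3: e3 put(10) — queue <53,10>
step 4: e4 take() → 53 — queue <10>
step 5: e5 take() → 10 — queue <>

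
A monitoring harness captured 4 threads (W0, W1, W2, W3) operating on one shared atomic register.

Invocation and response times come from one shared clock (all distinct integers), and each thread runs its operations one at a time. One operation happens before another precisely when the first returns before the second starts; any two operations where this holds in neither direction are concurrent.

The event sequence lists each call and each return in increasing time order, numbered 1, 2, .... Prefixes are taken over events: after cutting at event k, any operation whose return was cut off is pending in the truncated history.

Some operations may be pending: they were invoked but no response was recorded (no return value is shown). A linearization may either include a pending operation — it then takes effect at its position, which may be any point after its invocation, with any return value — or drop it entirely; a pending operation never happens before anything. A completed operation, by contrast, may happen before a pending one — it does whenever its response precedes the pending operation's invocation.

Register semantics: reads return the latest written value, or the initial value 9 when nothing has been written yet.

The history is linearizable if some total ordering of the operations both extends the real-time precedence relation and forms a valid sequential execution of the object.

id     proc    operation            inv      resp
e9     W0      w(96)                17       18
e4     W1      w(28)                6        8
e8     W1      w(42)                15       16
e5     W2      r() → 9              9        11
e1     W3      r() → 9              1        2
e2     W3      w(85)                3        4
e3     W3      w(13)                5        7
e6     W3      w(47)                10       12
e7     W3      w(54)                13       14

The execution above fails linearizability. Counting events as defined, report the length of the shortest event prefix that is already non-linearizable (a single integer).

a valid linearization of events 1..10 exists, for instance e1, e2, e3, e4:
1. e1 r() → 9, leaving value 9
2. e2 w(85), leaving value 85
3. e3 w(13), leaving value 13
4. e4 w(28), leaving value 28
at event 11 (e5's time-11 response) nothing linearizes any more
no completion choice of the 1 pending operation (e6) rescues it — every subset was tried
sample order e1, e2, e3, e4, e5 (pending dropped) stalls at step 5 — e5 r() → 9 has no legal effect
sample order e1, e2, e4, e3, e5 (pending dropped) stalls at step 5 — e5 r() → 9 has no legal effect

11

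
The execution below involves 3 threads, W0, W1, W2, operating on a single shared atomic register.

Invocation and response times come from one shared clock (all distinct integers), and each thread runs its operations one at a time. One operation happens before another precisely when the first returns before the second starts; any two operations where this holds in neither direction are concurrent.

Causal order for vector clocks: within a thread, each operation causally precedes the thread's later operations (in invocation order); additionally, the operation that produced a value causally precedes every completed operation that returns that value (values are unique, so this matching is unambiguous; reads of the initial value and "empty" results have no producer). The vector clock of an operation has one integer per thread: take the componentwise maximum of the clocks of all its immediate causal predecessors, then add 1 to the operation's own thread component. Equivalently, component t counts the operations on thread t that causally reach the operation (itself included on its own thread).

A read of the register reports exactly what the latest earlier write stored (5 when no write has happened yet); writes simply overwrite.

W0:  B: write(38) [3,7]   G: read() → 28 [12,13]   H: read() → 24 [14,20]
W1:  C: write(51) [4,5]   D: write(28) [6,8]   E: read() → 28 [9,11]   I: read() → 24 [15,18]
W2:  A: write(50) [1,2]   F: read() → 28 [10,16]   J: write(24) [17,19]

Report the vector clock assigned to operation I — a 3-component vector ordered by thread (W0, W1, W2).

invoked at 1, A has no predecessors; its own W2 bump gives (0, 0, 1)
invoked at 4, C has no predecessors; its own W1 bump gives (0, 1, 0)
invoked at 3, B has no predecessors; its own W0 bump gives (1, 0, 0)
VC(D, invoked at 6): max of VC(C)=(0, 1, 0), then +1 on thread W1 → (0, 2, 0)
VC(E, invoked at 9): max of VC(D)=(0, 2, 0), then +1 on thread W1 → (0, 3, 0)
VC(F, invoked at 10): max of VC(A)=(0, 0, 1), VC(D)=(0, 2, 0), then +1 on thread W2 → (0, 2, 2)
VC(G, invoked at 12): max of VC(B)=(1, 0, 0), VC(D)=(0, 2, 0), then +1 on thread W0 → (2, 2, 0)
VC(J, invoked at 17): max of VC(F)=(0, 2, 2), then +1 on thread W2 → (0, 2, 3)
VC(I, invoked at 15): max of VC(E)=(0, 3, 0), VC(J)=(0, 2, 3), then +1 on thread W1 → (0, 4, 3)
VC(H, invoked at 14): max of VC(G)=(2, 2, 0), VC(J)=(0, 2, 3), then +1 on thread W0 → (3, 2, 3)
target: VC(I) = (0, 4, 3)

(0, 4, 3)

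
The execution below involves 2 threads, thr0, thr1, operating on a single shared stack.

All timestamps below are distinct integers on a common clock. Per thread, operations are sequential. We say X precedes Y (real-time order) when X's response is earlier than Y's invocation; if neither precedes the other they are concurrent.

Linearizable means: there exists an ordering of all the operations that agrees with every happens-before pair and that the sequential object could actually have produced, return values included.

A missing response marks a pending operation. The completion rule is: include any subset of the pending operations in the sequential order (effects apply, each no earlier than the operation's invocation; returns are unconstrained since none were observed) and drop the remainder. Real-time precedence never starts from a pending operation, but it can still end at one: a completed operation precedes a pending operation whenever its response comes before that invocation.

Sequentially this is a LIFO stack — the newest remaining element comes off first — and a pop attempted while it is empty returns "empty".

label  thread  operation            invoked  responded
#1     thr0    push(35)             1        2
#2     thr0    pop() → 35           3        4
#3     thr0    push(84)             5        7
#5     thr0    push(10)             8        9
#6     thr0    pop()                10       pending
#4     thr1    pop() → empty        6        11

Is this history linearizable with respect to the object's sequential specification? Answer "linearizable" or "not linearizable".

witness order: #1, #2, #4, #3, #5
after step 1 (#1 push(35)): stack <35>
after step 2 (#2 pop() → 35): stack <>
after step 3 (#4 pop() → empty): stack <>
after step 4 (#3 push(84)): stack <84>
after step 5 (#5 push(10)): stack <84,10>

linearizable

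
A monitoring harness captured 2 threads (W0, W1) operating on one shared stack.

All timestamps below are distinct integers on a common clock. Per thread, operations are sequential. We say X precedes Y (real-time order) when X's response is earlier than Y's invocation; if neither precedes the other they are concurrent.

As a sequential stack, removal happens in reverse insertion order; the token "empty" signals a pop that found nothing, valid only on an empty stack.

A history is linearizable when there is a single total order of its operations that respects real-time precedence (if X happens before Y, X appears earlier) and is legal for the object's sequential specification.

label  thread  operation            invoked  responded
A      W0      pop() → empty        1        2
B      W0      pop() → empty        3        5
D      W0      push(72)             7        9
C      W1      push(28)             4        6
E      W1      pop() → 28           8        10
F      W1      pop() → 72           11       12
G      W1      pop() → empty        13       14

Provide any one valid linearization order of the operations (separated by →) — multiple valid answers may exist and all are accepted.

A → B → C → E → D → F → G

step 1: A pop() → empty — stack <>
step 2: B pop() → empty — stack <>
step 3: C push(28) — stack <28>
step 4: E pop() → 28 — stack <>
step 5: D push(72) — stack <72>
step 6: F pop() → 72 — stack <>
step 7: G pop() → empty — stack <>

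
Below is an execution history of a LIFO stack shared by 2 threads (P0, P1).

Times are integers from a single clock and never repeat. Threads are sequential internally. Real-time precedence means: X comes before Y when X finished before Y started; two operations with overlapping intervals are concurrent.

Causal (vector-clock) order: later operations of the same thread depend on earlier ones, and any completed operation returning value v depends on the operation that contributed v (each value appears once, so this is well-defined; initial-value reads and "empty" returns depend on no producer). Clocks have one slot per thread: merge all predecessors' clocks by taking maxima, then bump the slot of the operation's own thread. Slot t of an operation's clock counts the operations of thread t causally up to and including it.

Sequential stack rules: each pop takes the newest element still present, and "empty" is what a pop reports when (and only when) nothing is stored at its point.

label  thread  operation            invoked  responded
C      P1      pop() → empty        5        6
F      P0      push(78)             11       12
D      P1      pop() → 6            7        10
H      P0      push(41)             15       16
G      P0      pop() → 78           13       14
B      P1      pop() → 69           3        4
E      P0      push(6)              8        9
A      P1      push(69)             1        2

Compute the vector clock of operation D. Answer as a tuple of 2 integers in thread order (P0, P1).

A (invocation 1): nothing precedes it; P1's component alone gives (0, 1)
E (invocation 8): nothing precedes it; P0's component alone gives (1, 0)
B, invoked 3, takes VC(A)=(0, 1) under max, adds 1 for P1 → (0, 2)
F, invoked 11, takes VC(E)=(1, 0) under max, adds 1 for P0 → (2, 0)
C, invoked 5, takes VC(B)=(0, 2) under max, adds 1 for P1 → (0, 3)
G, invoked 13, takes VC(F)=(2, 0) under max, adds 1 for P0 → (3, 0)
H, invoked 15, takes VC(G)=(3, 0) under max, adds 1 for P0 → (4, 0)
D, invoked 7, takes VC(C)=(0, 3), VC(E)=(1, 0) under max, adds 1 for P1 → (1, 4)
target: VC(D) = (1, 4)

(1, 4)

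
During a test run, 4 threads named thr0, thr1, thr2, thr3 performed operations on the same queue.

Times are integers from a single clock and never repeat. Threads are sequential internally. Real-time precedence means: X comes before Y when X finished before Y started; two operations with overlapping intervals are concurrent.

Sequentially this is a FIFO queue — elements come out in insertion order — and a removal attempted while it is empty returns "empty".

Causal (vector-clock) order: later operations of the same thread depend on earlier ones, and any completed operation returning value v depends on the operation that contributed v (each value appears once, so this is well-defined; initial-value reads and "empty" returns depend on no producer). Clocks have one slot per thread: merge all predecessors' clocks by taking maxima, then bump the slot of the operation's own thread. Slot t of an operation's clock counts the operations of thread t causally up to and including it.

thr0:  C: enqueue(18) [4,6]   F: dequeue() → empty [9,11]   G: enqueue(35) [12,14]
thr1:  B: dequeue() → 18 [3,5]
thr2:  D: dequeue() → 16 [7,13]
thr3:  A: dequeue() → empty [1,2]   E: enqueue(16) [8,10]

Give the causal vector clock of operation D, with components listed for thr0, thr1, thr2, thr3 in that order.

(0, 0, 1, 2)

A, invoked 1, has no incoming edges; only thr3's bump applies → (0, 0, 0, 1)
C, invoked 4, has no incoming edges; only thr0's bump applies → (1, 0, 0, 0)
VC(E, invoked at 8): max of VC(A)=(0, 0, 0, 1), then +1 on thread thr3 → (0, 0, 0, 2)
VC(B, invoked at 3): max of VC(C)=(1, 0, 0, 0), then +1 on thread thr1 → (1, 1, 0, 0)
VC(F, invoked at 9): max of VC(C)=(1, 0, 0, 0), then +1 on thread thr0 → (2, 0, 0, 0)
VC(D, invoked at 7): max of VC(E)=(0, 0, 0, 2), then +1 on thread thr2 → (0, 0, 1, 2)
VC(G, invoked at 12): max of VC(F)=(2, 0, 0, 0), then +1 on thread thr0 → (3, 0, 0, 0)
target: VC(D) = (0, 0, 1, 2)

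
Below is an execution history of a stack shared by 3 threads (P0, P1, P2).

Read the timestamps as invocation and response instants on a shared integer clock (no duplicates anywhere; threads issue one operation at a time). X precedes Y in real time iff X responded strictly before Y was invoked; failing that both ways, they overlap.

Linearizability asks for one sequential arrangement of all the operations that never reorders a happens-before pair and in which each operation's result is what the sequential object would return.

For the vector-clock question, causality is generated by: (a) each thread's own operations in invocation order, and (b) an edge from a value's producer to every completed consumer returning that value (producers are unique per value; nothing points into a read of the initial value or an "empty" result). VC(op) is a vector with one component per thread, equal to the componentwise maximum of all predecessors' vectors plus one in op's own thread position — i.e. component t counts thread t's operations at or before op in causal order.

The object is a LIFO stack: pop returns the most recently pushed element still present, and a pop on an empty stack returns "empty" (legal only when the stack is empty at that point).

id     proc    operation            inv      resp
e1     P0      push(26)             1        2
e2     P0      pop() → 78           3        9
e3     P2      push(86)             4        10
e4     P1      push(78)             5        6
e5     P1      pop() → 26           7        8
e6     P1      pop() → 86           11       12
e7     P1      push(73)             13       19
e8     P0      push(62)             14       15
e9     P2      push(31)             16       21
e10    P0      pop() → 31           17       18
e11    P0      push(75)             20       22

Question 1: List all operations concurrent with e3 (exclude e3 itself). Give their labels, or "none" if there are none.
e2, e4, e5

e3 runs from 4 to 10; window-overlapping ops are concurrent
e1 [1,2]: before
e2 [3,9]: concurrent
e4 [5,6]: concurrent
e5 [7,8]: concurrent
e6 [11,12]: after
e7 [13,19]: after
e8 [14,15]: after
e9 [16,21]: after
e10 [17,18]: after
e11 [20,22]: after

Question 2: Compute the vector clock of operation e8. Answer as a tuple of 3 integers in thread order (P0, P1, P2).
(3, 1, 0)

VC(e3, invoked at 4): no causal predecessors; +1 on P2 → (0, 0, 1)
VC(e4, invoked at 5): no causal predecessors; +1 on P1 → (0, 1, 0)
VC(e1, invoked at 1): no causal predecessors; +1 on P0 → (1, 0, 0)
from VC(e3)=(0, 0, 1), e9 (invoked 16) maxes components and bumps P2 → (0, 0, 2)
from VC(e1)=(1, 0, 0), VC(e4)=(0, 1, 0), e5 (invoked 7) maxes components and bumps P1 → (1, 2, 0)
from VC(e1)=(1, 0, 0), VC(e4)=(0, 1, 0), e2 (invoked 3) maxes components and bumps P0 → (2, 1, 0)
from VC(e2)=(2, 1, 0), e8 (invoked 14) maxes components and bumps P0 → (3, 1, 0)
from VC(e3)=(0, 0, 1), VC(e5)=(1, 2, 0), e6 (invoked 11) maxes components and bumps P1 → (1, 3, 1)
from VC(e6)=(1, 3, 1), e7 (invoked 13) maxes components and bumps P1 → (1, 4, 1)
from VC(e8)=(3, 1, 0), VC(e9)=(0, 0, 2), e10 (invoked 17) maxes components and bumps P0 → (4, 1, 2)
from VC(e10)=(4, 1, 2), e11 (invoked 20) maxes components and bumps P0 → (5, 1, 2)
target: VC(e8) = (3, 1, 0)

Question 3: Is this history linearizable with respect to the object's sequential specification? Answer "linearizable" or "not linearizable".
linearizable

witness order: e1, e4, e2, e5, e3, e6, e7, e8, e9, e10, e11
1. e1 push(26), leaving stack <26>
2. e4 push(78), leaving stack <26,78>
3. e2 pop() → 78, leaving stack <26>
4. e5 pop() → 26, leaving stack <>
5. e3 push(86), leaving stack <86>
6. e6 pop() → 86, leaving stack <>
7. e7 push(73), leaving stack <73>
8. e8 push(62), leaving stack <73,62>
9. e9 push(31), leaving stack <73,62,31>
10. e10 pop() → 31, leaving stack <73,62>
11. e11 push(75), leaving stack <73,62,75>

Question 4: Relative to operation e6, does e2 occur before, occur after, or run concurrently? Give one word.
before

e2 spans [3,9], e6 spans [11,12]
resp(e2)=9 < inv(e6)=11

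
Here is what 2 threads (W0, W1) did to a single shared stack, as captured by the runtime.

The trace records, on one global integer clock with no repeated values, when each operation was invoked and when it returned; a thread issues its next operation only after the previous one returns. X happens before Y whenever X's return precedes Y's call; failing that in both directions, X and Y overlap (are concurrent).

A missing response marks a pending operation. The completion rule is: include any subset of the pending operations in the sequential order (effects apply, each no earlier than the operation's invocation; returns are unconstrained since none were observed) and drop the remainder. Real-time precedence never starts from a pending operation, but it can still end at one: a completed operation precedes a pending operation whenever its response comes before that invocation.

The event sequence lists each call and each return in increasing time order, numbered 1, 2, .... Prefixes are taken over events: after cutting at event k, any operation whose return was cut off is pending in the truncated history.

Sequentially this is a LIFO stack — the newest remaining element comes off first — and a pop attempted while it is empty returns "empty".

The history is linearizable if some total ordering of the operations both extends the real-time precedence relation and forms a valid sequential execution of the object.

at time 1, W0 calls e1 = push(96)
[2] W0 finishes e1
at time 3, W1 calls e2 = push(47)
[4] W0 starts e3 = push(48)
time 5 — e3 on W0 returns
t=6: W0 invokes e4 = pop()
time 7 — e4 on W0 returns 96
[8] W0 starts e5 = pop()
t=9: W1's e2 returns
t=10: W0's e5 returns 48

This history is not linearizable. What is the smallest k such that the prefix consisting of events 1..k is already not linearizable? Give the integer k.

a valid linearization of events 1..6 exists, for instance e1, e2, e3:
step 1: e1 push(96) — stack <96>
step 2: e2 push(47) (pending, included) — stack <96,47>
step 3: e3 push(48) — stack <96,47,48>
event 7 — e4's response, time 7 — after it, nothing linearizes
no completion choice of the 1 pending operation (e2) rescues it — every subset was tried
e.g. e1, e3, e4 (pending dropped): illegal at step 3, since e4 pop() → 96 cannot apply there

7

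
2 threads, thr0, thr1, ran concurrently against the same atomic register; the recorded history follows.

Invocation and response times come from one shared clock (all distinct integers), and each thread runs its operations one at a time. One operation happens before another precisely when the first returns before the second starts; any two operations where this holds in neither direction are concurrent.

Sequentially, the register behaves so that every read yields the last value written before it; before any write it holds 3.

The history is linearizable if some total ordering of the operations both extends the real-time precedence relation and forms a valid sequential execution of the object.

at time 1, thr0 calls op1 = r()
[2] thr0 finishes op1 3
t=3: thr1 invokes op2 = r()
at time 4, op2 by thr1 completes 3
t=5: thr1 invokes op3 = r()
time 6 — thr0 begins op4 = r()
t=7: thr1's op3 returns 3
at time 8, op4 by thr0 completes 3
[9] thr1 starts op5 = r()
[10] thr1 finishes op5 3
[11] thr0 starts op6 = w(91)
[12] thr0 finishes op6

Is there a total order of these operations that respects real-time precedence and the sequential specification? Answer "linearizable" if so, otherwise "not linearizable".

one valid linearization: op1, op2, op3, op4, op5, op6
1. op1 r() → 3, leaving value 3
2. op2 r() → 3, leaving value 3
3. op3 r() → 3, leaving value 3
4. op4 r() → 3, leaving value 3
5. op5 r() → 3, leaving value 3
6. op6 w(91), leaving value 91

linearizable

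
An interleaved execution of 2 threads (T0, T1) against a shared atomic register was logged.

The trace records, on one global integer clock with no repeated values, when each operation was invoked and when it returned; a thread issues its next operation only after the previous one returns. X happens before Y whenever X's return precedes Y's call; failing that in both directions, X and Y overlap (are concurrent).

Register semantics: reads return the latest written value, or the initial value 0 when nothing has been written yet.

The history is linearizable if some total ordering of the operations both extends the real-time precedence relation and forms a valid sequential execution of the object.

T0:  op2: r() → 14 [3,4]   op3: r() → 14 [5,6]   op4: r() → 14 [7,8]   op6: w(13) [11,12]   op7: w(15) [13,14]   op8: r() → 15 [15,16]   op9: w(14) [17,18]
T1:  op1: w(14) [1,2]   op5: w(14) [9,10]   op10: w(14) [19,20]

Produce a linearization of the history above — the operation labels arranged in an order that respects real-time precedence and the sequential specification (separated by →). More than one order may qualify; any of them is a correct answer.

after step 1 (op1 w(14)): value 14
after step 2 (op2 r() → 14): value 14
after step 3 (op3 r() → 14): value 14
after step 4 (op4 r() → 14): value 14
after step 5 (op5 w(14)): value 14
after step 6 (op6 w(13)): value 13
after step 7 (op7 w(15)): value 15
after step 8 (op8 r() → 15): value 15
after step 9 (op9 w(14)): value 14
after step 10 (op10 w(14)): value 14

op1 → op2 → op3 → op4 → op5 → op6 → op7 → op8 → op9 → op10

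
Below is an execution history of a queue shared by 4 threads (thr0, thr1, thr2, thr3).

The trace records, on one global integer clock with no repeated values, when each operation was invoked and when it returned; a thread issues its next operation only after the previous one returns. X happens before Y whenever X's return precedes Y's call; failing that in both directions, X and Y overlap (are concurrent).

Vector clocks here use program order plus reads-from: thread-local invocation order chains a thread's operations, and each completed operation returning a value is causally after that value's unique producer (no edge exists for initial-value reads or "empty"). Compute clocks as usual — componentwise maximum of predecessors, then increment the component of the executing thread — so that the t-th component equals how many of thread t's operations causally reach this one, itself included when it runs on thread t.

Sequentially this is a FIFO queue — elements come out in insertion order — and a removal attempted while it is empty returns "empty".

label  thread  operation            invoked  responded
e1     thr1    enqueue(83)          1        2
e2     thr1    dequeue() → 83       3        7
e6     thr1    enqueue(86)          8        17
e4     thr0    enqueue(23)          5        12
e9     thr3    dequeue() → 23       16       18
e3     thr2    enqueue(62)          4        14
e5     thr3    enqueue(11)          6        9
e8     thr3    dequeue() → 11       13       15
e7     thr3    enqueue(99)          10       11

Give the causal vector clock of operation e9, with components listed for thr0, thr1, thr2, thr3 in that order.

(1, 0, 0, 4)

no predecessors for e5 (invoked 6): thr3 increments from zero → (0, 0, 0, 1)
no predecessors for e3 (invoked 4): thr2 increments from zero → (0, 0, 1, 0)
no predecessors for e1 (invoked 1): thr1 increments from zero → (0, 1, 0, 0)
no predecessors for e4 (invoked 5): thr0 increments from zero → (1, 0, 0, 0)
VC(e7, invoked at 10): max of VC(e5)=(0, 0, 0, 1), then +1 on thread thr3 → (0, 0, 0, 2)
VC(e2, invoked at 3): max of VC(e1)=(0, 1, 0, 0), then +1 on thread thr1 → (0, 2, 0, 0)
VC(e8, invoked at 13): max of VC(e5)=(0, 0, 0, 1), VC(e7)=(0, 0, 0, 2), then +1 on thread thr3 → (0, 0, 0, 3)
VC(e6, invoked at 8): max of VC(e2)=(0, 2, 0, 0), then +1 on thread thr1 → (0, 3, 0, 0)
VC(e9, invoked at 16): max of VC(e4)=(1, 0, 0, 0), VC(e8)=(0, 0, 0, 3), then +1 on thread thr3 → (1, 0, 0, 4)
target: VC(e9) = (1, 0, 0, 4)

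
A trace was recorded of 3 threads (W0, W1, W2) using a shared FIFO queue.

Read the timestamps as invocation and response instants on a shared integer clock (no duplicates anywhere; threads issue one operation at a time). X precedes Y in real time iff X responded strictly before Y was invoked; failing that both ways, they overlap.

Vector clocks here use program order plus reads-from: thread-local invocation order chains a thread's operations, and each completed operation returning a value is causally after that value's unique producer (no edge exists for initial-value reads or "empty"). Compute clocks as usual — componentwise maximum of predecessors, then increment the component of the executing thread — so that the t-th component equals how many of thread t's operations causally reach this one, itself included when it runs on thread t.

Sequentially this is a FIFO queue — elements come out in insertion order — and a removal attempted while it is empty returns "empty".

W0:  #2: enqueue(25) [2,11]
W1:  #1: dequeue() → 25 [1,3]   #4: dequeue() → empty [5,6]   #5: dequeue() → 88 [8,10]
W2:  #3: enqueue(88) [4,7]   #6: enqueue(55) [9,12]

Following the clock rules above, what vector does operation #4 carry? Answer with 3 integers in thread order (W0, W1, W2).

(1, 2, 0)

VC(#3, invoked at 4): no causal predecessors; +1 on W2 → (0, 0, 1)
VC(#2, invoked at 2): no causal predecessors; +1 on W0 → (1, 0, 0)
merge at #6 (invoked 9): VC(#3)=(0, 0, 1), own-thread bump on W2 → (0, 0, 2)
merge at #1 (invoked 1): VC(#2)=(1, 0, 0), own-thread bump on W1 → (1, 1, 0)
merge at #4 (invoked 5): VC(#1)=(1, 1, 0), own-thread bump on W1 → (1, 2, 0)
merge at #5 (invoked 8): VC(#3)=(0, 0, 1), VC(#4)=(1, 2, 0), own-thread bump on W1 → (1, 3, 1)
target: VC(#4) = (1, 2, 0)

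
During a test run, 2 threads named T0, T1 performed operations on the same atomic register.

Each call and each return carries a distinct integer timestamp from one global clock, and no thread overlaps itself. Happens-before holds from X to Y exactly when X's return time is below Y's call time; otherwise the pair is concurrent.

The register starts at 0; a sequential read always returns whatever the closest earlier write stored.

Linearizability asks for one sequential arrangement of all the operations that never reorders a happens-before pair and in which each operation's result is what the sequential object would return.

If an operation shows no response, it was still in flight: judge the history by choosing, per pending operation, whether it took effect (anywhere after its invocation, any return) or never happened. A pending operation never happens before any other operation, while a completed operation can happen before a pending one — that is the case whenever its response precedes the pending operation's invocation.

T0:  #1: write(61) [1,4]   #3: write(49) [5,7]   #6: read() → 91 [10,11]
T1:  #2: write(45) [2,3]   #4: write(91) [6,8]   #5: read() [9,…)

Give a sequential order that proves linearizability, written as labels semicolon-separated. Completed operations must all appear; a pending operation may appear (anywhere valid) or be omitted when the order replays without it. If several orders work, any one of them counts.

1. #1 write(61), leaving value 61
2. #2 write(45), leaving value 45
3. #3 write(49), leaving value 49
4. #4 write(91), leaving value 91
5. #5 read() (pending, included), leaving value 91
6. #6 read() → 91, leaving value 91

#1; #2; #3; #4; #5; #6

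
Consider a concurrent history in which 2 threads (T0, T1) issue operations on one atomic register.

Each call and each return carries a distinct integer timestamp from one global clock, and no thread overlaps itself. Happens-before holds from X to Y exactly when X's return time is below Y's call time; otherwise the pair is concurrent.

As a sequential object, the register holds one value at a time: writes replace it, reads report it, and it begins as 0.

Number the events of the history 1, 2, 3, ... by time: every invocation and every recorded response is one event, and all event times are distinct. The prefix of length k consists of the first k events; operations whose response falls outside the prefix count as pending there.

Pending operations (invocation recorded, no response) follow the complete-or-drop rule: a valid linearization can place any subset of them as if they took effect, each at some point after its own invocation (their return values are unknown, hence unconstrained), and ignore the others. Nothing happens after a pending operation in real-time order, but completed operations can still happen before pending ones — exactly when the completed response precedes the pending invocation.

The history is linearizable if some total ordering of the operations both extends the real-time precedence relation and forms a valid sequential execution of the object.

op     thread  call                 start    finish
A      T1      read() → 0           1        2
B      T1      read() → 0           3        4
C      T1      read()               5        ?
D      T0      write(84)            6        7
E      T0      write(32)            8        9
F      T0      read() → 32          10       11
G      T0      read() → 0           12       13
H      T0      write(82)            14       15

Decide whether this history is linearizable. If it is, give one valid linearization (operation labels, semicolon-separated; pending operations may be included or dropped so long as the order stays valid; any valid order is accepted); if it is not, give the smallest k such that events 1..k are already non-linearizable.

the violation lands at event 13, G's response at time 13: events 1..12 linearize, events 1..13 do not
exactly one order of the 6 completed ops respects real time; the atomic register replay fails
include/drop combinations of the 1 pending operation (C) were all tried; none helps
for example A, B, D, E, F, G (pending dropped) fails at step 6: G read() → 0 is not legal there

not linearizable — minimal violating prefix: 13 events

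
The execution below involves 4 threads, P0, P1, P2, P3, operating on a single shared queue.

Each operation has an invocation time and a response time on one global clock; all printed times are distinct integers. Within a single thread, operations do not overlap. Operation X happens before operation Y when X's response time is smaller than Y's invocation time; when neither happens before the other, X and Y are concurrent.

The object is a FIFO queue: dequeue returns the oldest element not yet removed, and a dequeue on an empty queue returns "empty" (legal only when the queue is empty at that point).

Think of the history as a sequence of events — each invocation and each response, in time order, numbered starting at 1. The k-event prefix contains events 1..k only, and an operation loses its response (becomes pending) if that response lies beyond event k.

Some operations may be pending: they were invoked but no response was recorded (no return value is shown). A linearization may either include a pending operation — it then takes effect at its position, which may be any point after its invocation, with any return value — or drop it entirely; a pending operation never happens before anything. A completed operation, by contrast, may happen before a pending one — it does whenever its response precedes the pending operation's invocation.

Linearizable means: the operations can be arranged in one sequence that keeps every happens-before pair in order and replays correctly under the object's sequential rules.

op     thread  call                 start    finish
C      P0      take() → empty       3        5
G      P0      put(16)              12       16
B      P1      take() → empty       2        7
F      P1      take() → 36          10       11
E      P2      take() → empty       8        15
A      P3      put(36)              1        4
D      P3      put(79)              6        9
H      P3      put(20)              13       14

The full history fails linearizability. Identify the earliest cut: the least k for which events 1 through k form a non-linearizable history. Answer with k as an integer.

15

one valid order for events 1..14 is B, C, A, D, F, E, G, H:
after step 1 (B take() → empty): queue <>
after step 2 (C take() → empty): queue <>
after step 3 (A put(36)): queue <36>
after step 4 (D put(79)): queue <36,79>
after step 5 (F take() → 36): queue <79>
after step 6 (E take() (pending, included)): queue <>
after step 7 (G put(16) (pending, included)): queue <16>
after step 8 (H put(20)): queue <16,20>
at event 15 (E's time-15 response) nothing linearizes any more
every completion of the 1 pending operation (G) was checked; none linearizes
for example A, B, C, D, E, F, H (pending dropped) fails at step 2: B take() → empty is not legal there
for example A, B, C, D, F, E, H (pending dropped) fails at step 2: B take() → empty is not legal there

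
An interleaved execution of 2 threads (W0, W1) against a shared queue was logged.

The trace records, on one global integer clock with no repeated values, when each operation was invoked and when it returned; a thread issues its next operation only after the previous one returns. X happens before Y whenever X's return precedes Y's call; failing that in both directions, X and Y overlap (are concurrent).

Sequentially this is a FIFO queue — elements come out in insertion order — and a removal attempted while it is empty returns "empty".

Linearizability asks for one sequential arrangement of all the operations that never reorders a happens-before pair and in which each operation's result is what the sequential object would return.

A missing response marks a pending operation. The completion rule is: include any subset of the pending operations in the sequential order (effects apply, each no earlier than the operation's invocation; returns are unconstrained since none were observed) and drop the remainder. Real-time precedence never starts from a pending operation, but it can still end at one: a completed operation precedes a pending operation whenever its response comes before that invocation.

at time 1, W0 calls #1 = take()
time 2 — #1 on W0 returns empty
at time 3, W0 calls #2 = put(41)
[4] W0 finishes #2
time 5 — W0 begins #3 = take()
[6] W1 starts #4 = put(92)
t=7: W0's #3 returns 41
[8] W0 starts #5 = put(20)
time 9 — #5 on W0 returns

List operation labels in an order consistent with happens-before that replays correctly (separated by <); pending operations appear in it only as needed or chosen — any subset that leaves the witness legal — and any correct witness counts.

#1 < #2 < #3 < #4 < #5

after step 1 (#1 take() → empty): queue <>
after step 2 (#2 put(41)): queue <41>
after step 3 (#3 take() → 41): queue <>
after step 4 (#4 put(92) (pending, included)): queue <92>
after step 5 (#5 put(20)): queue <92,20>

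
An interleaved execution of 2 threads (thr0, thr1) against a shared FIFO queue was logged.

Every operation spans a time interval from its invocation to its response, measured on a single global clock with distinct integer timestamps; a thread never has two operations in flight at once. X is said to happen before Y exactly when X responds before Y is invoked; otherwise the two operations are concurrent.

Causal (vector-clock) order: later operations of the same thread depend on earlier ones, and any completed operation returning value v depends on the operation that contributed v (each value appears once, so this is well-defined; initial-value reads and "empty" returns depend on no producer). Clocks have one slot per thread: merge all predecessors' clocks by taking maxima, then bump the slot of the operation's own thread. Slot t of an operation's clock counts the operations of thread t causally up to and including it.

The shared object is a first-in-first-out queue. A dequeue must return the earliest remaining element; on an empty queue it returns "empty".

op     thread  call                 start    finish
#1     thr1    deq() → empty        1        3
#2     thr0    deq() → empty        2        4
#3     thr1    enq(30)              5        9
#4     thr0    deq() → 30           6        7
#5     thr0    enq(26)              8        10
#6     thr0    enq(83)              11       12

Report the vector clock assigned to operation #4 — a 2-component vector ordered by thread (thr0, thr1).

(2, 2)

#1, invoked 1, has no incoming edges; only thr1's bump applies → (0, 1)
#2, invoked 2, has no incoming edges; only thr0's bump applies → (1, 0)
VC(#3, invoked at 5): max of VC(#1)=(0, 1), then +1 on thread thr1 → (0, 2)
VC(#4, invoked at 6): max of VC(#2)=(1, 0), VC(#3)=(0, 2), then +1 on thread thr0 → (2, 2)
VC(#5, invoked at 8): max of VC(#4)=(2, 2), then +1 on thread thr0 → (3, 2)
VC(#6, invoked at 11): max of VC(#5)=(3, 2), then +1 on thread thr0 → (4, 2)
target: VC(#4) = (2, 2)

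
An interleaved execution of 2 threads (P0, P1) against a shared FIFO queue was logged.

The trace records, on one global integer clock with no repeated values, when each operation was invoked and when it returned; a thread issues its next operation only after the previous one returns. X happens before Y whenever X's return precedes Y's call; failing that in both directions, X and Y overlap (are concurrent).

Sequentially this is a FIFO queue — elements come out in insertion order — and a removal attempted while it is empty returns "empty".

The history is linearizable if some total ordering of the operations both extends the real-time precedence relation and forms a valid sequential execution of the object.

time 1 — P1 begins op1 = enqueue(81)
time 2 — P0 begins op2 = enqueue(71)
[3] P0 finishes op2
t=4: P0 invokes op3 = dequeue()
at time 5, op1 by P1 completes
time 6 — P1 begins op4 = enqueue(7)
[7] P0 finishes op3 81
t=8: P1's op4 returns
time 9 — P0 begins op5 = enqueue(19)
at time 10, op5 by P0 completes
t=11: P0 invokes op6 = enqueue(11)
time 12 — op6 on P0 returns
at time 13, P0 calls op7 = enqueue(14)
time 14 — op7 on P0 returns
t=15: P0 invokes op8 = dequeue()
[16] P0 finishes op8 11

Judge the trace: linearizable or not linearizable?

the violation lands at event 16, op8's response at time 16: events 1..15 linearize, events 1..16 do not
checked exhaustively: 5 real-time-consistent orders of 8 completed operations, zero legal FIFO queue replays
take op1, op2, op3, op4, op5, op6, op7, op8: step 8 already fails, because op8 dequeue() → 11 cannot occur there
take op1, op2, op4, op3, op5, op6, op7, op8: step 8 already fails, because op8 dequeue() → 11 cannot occur there

not linearizable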